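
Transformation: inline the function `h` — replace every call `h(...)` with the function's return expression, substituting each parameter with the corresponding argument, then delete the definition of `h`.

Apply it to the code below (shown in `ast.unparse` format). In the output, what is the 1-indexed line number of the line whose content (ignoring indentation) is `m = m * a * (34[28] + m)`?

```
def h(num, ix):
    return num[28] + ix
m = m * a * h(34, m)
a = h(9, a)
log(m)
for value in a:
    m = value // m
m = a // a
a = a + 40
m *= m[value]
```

1

Transformed code:
m = m * a * (34[28] + m)
a = 9[28] + a
log(m)
for value in a:
    m = value // m
m = a // a
a = a + 40
m *= m[value]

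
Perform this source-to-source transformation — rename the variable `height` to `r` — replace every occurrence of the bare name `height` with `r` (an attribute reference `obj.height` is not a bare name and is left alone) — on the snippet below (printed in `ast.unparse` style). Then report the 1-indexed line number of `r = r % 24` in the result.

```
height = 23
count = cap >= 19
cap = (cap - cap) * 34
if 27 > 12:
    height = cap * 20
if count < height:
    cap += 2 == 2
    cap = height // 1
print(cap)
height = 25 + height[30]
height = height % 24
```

Transformed code:
r = 23
count = cap >= 19
cap = (cap - cap) * 34
if 27 > 12:
    r = cap * 20
if count < r:
    cap += 2 == 2
    cap = r // 1
print(cap)
r = 25 + r[30]
r = r % 24

11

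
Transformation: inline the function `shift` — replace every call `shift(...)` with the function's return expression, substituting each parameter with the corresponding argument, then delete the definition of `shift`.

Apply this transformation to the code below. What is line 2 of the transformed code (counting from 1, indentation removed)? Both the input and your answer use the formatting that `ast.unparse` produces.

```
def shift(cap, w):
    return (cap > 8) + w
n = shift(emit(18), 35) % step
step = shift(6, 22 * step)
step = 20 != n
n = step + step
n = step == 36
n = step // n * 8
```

step = (6 > 8) + 22 * step

Transformed code:
n = ((emit(18) > 8) + 35) % step
step = (6 > 8) + 22 * step
step = 20 != n
n = step + step
n = step == 36
n = step // n * 8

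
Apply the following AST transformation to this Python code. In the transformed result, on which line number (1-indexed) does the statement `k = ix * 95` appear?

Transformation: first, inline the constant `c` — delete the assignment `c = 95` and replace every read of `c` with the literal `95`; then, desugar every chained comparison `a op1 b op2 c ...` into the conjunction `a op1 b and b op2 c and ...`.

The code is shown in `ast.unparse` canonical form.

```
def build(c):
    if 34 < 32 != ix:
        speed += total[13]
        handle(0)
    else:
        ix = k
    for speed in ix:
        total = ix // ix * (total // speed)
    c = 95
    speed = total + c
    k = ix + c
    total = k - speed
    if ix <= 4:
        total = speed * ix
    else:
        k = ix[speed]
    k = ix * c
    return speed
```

Transformed code:
def build(c):
    if 34 < 32 and 32 != ix:
        speed += total[13]
        handle(0)
    else:
        ix = k
    for speed in ix:
        total = ix // ix * (total // speed)
    speed = total + 95
    k = ix + 95
    total = k - speed
    if ix <= 4:
        total = speed * ix
    else:
        k = ix[speed]
    k = ix * 95
    return speed

16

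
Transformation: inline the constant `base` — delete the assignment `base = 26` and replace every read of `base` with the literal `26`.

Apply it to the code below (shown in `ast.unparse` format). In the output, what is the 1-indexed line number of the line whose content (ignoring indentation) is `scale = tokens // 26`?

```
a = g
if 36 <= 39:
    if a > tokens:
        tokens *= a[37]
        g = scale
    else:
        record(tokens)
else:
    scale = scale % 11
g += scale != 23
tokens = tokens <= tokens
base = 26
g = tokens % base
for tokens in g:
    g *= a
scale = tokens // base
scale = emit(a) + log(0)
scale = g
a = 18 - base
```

15

Transformed code:
a = g
if 36 <= 39:
    if a > tokens:
        tokens *= a[37]
        g = scale
    else:
        record(tokens)
else:
    scale = scale % 11
g += scale != 23
tokens = tokens <= tokens
g = tokens % 26
for tokens in g:
    g *= a
scale = tokens // 26
scale = emit(a) + log(0)
scale = g
a = 18 - 26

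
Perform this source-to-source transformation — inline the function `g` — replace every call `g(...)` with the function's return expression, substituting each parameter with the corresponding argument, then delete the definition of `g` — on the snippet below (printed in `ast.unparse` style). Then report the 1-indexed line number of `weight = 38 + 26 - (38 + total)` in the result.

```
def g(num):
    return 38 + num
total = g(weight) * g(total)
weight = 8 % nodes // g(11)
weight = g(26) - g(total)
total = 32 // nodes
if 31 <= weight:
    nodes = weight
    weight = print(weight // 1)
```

3

Transformed code:
total = (38 + weight) * (38 + total)
weight = 8 % nodes // (38 + 11)
weight = 38 + 26 - (38 + total)
total = 32 // nodes
if 31 <= weight:
    nodes = weight
    weight = print(weight // 1)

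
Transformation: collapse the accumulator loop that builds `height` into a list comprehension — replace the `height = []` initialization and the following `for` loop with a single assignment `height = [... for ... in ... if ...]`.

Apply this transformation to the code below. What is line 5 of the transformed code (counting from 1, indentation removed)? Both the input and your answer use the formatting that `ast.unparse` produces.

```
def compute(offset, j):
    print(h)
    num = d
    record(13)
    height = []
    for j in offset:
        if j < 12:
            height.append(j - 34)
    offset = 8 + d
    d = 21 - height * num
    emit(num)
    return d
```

height = [j - 34 for j in offset if j < 12]

Transformed code:
def compute(offset, j):
    print(h)
    num = d
    record(13)
    height = [j - 34 for j in offset if j < 12]
    offset = 8 + d
    d = 21 - height * num
    emit(num)
    return d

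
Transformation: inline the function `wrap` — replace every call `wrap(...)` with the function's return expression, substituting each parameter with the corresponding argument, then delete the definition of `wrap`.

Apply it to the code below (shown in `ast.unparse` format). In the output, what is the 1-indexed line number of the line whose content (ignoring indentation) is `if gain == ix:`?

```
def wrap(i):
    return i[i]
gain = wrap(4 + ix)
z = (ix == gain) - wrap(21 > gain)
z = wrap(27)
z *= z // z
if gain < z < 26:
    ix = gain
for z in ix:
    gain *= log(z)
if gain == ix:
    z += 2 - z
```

9

Transformed code:
gain = (4 + ix)[4 + ix]
z = (ix == gain) - (21 > gain)[21 > gain]
z = 27[27]
z *= z // z
if gain < z < 26:
    ix = gain
for z in ix:
    gain *= log(z)
if gain == ix:
    z += 2 - z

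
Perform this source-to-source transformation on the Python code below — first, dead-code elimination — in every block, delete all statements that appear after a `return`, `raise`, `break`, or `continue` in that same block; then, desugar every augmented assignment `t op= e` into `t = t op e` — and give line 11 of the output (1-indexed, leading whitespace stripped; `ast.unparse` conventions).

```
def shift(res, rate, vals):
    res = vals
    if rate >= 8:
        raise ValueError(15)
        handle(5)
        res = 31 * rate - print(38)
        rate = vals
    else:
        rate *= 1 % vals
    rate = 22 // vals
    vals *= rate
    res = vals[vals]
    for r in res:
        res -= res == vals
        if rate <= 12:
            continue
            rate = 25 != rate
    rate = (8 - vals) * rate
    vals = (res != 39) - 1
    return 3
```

Transformed code:
def shift(res, rate, vals):
    res = vals
    if rate >= 8:
        raise ValueError(15)
    else:
        rate = rate * (1 % vals)
    rate = 22 // vals
    vals = vals * rate
    res = vals[vals]
    for r in res:
        res = res - (res == vals)
        if rate <= 12:
            continue
    rate = (8 - vals) * rate
    vals = (res != 39) - 1
    return 3

res = res - (res == vals)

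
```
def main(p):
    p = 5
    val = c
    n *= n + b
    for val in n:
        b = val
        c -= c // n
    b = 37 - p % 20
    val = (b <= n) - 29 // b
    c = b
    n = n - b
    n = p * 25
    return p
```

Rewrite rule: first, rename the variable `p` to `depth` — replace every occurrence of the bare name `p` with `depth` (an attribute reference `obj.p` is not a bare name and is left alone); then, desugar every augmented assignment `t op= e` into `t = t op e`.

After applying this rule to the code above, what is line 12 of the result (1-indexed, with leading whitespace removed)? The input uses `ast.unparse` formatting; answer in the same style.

n = depth * 25

Transformed code:
def main(depth):
    depth = 5
    val = c
    n = n * (n + b)
    for val in n:
        b = val
        c = c - c // n
    b = 37 - depth % 20
    val = (b <= n) - 29 // b
    c = b
    n = n - b
    n = depth * 25
    return depth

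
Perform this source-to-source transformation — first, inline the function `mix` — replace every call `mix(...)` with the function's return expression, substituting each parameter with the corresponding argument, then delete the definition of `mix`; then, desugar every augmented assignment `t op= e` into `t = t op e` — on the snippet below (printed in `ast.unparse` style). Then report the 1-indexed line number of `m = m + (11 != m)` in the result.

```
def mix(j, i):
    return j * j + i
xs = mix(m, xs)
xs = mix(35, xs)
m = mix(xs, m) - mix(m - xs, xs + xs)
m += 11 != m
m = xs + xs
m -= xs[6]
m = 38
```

4

Transformed code:
xs = m * m + xs
xs = 35 * 35 + xs
m = xs * xs + m - ((m - xs) * (m - xs) + (xs + xs))
m = m + (11 != m)
m = xs + xs
m = m - xs[6]
m = 38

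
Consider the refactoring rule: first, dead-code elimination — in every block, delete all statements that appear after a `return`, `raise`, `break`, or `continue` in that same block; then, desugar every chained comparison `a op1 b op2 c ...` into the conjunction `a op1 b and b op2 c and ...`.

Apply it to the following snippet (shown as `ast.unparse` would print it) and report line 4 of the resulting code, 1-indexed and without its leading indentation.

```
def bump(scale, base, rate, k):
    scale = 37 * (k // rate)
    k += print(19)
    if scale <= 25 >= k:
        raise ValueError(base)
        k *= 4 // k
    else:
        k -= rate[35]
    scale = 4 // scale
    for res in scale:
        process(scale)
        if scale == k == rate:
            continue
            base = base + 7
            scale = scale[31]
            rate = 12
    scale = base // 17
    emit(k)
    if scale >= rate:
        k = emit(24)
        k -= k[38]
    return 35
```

Transformed code:
def bump(scale, base, rate, k):
    scale = 37 * (k // rate)
    k += print(19)
    if scale <= 25 and 25 >= k:
        raise ValueError(base)
    else:
        k -= rate[35]
    scale = 4 // scale
    for res in scale:
        process(scale)
        if scale == k and k == rate:
            continue
    scale = base // 17
    emit(k)
    if scale >= rate:
        k = emit(24)
        k -= k[38]
    return 35

if scale <= 25 and 25 >= k:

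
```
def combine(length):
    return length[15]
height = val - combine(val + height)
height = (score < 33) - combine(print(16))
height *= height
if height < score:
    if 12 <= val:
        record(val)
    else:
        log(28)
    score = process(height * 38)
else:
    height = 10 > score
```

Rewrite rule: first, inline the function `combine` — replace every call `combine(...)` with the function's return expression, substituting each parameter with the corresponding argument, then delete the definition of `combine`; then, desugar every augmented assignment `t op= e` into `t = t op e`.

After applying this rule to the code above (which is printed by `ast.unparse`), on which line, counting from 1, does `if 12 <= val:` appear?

Transformed code:
height = val - (val + height)[15]
height = (score < 33) - print(16)[15]
height = height * height
if height < score:
    if 12 <= val:
        record(val)
    else:
        log(28)
    score = process(height * 38)
else:
    height = 10 > score

5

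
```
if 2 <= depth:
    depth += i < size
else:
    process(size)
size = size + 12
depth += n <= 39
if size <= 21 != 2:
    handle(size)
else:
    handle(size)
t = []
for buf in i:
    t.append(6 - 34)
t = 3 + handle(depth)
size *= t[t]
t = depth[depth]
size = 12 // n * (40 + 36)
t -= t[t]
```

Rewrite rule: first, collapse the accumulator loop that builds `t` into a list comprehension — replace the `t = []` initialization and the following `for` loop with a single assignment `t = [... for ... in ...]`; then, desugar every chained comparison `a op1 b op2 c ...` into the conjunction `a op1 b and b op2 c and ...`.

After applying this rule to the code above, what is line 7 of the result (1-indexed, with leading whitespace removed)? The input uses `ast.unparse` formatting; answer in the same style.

if size <= 21 and 21 != 2:

Transformed code:
if 2 <= depth:
    depth += i < size
else:
    process(size)
size = size + 12
depth += n <= 39
if size <= 21 and 21 != 2:
    handle(size)
else:
    handle(size)
t = [6 - 34 for buf in i]
t = 3 + handle(depth)
size *= t[t]
t = depth[depth]
size = 12 // n * (40 + 36)
t -= t[t]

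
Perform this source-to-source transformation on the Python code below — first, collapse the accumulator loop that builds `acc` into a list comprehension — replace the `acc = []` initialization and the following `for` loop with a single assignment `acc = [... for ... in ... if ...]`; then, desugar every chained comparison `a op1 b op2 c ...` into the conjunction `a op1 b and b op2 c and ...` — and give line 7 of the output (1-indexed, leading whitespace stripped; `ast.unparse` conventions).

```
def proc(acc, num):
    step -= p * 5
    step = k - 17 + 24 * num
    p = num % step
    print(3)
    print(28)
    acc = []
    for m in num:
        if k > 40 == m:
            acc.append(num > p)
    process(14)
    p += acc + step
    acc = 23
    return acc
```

Transformed code:
def proc(acc, num):
    step -= p * 5
    step = k - 17 + 24 * num
    p = num % step
    print(3)
    print(28)
    acc = [num > p for m in num if k > 40 and 40 == m]
    process(14)
    p += acc + step
    acc = 23
    return acc

acc = [num > p for m in num if k > 40 and 40 == m]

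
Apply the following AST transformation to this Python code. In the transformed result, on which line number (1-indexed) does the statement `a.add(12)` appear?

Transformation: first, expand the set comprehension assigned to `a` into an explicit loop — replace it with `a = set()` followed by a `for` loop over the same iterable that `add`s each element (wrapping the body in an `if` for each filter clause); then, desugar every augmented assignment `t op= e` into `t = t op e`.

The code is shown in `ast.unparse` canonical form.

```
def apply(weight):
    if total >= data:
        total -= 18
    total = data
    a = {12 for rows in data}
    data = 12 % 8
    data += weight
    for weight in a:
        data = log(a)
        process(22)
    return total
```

Transformed code:
def apply(weight):
    if total >= data:
        total = total - 18
    total = data
    a = set()
    for rows in data:
        a.add(12)
    data = 12 % 8
    data = data + weight
    for weight in a:
        data = log(a)
        process(22)
    return total

7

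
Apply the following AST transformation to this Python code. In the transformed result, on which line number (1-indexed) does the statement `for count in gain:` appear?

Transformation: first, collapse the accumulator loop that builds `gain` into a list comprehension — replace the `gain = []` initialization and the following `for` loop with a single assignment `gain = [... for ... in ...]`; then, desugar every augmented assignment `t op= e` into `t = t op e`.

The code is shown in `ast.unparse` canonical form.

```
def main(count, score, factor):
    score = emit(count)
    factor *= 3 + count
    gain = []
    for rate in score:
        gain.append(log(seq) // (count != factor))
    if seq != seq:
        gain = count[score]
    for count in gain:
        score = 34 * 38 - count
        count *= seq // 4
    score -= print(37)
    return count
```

Transformed code:
def main(count, score, factor):
    score = emit(count)
    factor = factor * (3 + count)
    gain = [log(seq) // (count != factor) for rate in score]
    if seq != seq:
        gain = count[score]
    for count in gain:
        score = 34 * 38 - count
        count = count * (seq // 4)
    score = score - print(37)
    return count

7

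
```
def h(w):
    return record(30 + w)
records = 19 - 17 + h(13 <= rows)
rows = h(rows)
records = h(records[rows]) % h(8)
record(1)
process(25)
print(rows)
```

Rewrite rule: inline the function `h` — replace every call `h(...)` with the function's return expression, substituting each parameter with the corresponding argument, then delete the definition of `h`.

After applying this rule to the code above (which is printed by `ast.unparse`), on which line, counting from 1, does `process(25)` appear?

5

Transformed code:
records = 19 - 17 + record(30 + (13 <= rows))
rows = record(30 + rows)
records = record(30 + records[rows]) % record(30 + 8)
record(1)
process(25)
print(rows)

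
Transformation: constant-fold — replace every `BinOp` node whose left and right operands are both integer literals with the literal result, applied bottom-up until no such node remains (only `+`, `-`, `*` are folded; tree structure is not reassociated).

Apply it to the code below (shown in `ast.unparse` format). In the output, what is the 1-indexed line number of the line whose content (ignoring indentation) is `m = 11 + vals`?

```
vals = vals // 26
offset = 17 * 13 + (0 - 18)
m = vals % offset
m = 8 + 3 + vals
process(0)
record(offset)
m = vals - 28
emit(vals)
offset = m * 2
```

Transformed code:
vals = vals // 26
offset = 203
m = vals % offset
m = 11 + vals
process(0)
record(offset)
m = vals - 28
emit(vals)
offset = m * 2

4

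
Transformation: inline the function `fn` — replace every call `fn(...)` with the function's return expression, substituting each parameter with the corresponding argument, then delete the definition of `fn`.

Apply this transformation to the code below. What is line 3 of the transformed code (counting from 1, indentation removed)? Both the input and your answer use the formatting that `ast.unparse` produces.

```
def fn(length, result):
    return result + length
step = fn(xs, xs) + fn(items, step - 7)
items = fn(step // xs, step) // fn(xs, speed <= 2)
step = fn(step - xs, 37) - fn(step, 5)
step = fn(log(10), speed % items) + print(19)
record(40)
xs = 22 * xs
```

step = 37 + (step - xs) - (5 + step)

Transformed code:
step = xs + xs + (step - 7 + items)
items = (step + step // xs) // ((speed <= 2) + xs)
step = 37 + (step - xs) - (5 + step)
step = speed % items + log(10) + print(19)
record(40)
xs = 22 * xs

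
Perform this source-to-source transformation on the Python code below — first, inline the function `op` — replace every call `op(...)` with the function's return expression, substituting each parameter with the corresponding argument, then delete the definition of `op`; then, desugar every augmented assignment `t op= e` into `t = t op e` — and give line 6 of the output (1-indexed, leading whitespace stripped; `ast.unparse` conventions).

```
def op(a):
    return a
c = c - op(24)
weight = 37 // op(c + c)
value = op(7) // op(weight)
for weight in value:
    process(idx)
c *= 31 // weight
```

c = c * (31 // weight)

Transformed code:
c = c - 24
weight = 37 // (c + c)
value = 7 // weight
for weight in value:
    process(idx)
c = c * (31 // weight)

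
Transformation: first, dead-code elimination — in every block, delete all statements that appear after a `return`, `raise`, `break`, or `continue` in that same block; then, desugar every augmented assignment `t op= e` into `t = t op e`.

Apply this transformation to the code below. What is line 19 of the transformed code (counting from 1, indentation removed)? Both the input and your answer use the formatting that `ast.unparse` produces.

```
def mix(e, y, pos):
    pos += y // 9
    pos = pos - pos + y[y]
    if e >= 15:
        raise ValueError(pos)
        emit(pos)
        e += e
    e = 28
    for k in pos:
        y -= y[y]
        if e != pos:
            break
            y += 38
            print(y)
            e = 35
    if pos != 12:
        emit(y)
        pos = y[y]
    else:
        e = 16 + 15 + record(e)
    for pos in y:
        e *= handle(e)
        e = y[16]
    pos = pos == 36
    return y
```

pos = pos == 36

Transformed code:
def mix(e, y, pos):
    pos = pos + y // 9
    pos = pos - pos + y[y]
    if e >= 15:
        raise ValueError(pos)
    e = 28
    for k in pos:
        y = y - y[y]
        if e != pos:
            break
    if pos != 12:
        emit(y)
        pos = y[y]
    else:
        e = 16 + 15 + record(e)
    for pos in y:
        e = e * handle(e)
        e = y[16]
    pos = pos == 36
    return y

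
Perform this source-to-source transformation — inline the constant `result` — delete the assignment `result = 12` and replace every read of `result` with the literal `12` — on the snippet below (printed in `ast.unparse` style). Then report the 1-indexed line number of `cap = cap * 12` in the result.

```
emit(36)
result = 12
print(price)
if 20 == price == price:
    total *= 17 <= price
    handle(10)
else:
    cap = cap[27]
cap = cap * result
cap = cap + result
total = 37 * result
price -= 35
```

Transformed code:
emit(36)
print(price)
if 20 == price == price:
    total *= 17 <= price
    handle(10)
else:
    cap = cap[27]
cap = cap * 12
cap = cap + 12
total = 37 * 12
price -= 35

8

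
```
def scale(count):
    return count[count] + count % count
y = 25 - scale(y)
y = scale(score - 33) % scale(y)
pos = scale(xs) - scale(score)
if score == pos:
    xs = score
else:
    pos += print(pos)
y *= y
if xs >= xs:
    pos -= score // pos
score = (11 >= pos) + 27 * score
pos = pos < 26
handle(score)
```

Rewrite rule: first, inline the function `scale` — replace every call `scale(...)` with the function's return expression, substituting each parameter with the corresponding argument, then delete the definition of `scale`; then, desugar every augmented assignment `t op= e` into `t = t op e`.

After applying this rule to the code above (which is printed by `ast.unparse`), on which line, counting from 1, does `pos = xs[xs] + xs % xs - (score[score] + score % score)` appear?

3

Transformed code:
y = 25 - (y[y] + y % y)
y = ((score - 33)[score - 33] + (score - 33) % (score - 33)) % (y[y] + y % y)
pos = xs[xs] + xs % xs - (score[score] + score % score)
if score == pos:
    xs = score
else:
    pos = pos + print(pos)
y = y * y
if xs >= xs:
    pos = pos - score // pos
score = (11 >= pos) + 27 * score
pos = pos < 26
handle(score)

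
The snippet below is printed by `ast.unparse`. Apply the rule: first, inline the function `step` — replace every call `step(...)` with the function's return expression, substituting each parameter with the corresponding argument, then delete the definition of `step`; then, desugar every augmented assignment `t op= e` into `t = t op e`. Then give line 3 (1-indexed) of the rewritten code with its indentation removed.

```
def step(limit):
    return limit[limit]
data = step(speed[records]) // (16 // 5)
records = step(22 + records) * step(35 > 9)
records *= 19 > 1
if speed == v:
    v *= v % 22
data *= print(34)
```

records = records * (19 > 1)

Transformed code:
data = speed[records][speed[records]] // (16 // 5)
records = (22 + records)[22 + records] * (35 > 9)[35 > 9]
records = records * (19 > 1)
if speed == v:
    v = v * (v % 22)
data = data * print(34)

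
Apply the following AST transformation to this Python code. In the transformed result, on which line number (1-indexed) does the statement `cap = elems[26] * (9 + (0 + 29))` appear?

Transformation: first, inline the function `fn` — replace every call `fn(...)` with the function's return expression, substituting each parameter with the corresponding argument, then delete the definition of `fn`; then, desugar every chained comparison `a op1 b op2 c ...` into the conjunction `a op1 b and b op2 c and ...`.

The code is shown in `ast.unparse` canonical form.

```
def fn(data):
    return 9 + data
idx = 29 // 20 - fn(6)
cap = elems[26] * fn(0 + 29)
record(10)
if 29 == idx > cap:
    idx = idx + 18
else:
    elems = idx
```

Transformed code:
idx = 29 // 20 - (9 + 6)
cap = elems[26] * (9 + (0 + 29))
record(10)
if 29 == idx and idx > cap:
    idx = idx + 18
else:
    elems = idx

2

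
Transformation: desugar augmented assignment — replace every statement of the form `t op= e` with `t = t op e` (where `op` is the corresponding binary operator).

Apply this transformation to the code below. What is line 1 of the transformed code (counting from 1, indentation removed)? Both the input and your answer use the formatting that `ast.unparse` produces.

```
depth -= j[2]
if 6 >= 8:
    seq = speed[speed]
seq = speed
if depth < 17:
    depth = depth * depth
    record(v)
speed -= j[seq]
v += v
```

Transformed code:
depth = depth - j[2]
if 6 >= 8:
    seq = speed[speed]
seq = speed
if depth < 17:
    depth = depth * depth
    record(v)
speed = speed - j[seq]
v = v + v

depth = depth - j[2]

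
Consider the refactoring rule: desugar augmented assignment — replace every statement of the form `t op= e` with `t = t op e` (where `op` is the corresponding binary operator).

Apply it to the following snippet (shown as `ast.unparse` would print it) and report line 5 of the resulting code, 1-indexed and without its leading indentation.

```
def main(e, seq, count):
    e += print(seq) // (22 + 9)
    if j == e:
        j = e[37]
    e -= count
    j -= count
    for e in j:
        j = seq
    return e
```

Transformed code:
def main(e, seq, count):
    e = e + print(seq) // (22 + 9)
    if j == e:
        j = e[37]
    e = e - count
    j = j - count
    for e in j:
        j = seq
    return e

e = e - count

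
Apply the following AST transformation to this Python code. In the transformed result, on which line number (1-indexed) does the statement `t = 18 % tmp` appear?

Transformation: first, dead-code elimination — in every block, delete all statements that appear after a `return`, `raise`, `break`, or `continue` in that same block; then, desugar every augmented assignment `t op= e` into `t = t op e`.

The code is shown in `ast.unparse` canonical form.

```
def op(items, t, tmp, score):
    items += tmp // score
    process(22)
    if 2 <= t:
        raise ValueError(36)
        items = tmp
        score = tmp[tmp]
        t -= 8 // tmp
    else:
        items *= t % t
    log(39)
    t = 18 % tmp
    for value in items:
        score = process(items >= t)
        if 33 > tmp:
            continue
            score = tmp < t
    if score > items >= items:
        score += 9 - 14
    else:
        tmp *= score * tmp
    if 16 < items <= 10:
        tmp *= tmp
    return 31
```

9

Transformed code:
def op(items, t, tmp, score):
    items = items + tmp // score
    process(22)
    if 2 <= t:
        raise ValueError(36)
    else:
        items = items * (t % t)
    log(39)
    t = 18 % tmp
    for value in items:
        score = process(items >= t)
        if 33 > tmp:
            continue
    if score > items >= items:
        score = score + (9 - 14)
    else:
        tmp = tmp * (score * tmp)
    if 16 < items <= 10:
        tmp = tmp * tmp
    return 31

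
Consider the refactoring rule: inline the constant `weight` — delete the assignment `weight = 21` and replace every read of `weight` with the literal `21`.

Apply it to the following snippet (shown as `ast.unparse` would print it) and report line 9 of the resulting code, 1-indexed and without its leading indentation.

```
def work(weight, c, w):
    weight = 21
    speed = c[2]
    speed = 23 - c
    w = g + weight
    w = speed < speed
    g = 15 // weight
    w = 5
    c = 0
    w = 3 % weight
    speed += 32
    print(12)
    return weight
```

Transformed code:
def work(weight, c, w):
    speed = c[2]
    speed = 23 - c
    w = g + 21
    w = speed < speed
    g = 15 // 21
    w = 5
    c = 0
    w = 3 % 21
    speed += 32
    print(12)
    return 21

w = 3 % 21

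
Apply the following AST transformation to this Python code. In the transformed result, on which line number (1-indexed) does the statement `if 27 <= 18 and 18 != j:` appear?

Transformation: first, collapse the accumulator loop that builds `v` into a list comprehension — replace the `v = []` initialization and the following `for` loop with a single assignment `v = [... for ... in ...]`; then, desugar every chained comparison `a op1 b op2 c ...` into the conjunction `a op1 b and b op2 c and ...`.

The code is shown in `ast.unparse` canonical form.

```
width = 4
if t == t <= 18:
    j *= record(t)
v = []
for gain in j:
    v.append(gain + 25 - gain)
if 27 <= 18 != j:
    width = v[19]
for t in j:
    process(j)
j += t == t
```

Transformed code:
width = 4
if t == t and t <= 18:
    j *= record(t)
v = [gain + 25 - gain for gain in j]
if 27 <= 18 and 18 != j:
    width = v[19]
for t in j:
    process(j)
j += t == t

5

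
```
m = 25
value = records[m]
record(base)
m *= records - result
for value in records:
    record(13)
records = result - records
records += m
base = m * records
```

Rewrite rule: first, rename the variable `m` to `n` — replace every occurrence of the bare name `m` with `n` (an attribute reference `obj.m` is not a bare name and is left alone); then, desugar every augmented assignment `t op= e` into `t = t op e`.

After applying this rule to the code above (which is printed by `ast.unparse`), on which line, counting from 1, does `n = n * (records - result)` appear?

Transformed code:
n = 25
value = records[n]
record(base)
n = n * (records - result)
for value in records:
    record(13)
records = result - records
records = records + n
base = n * records

4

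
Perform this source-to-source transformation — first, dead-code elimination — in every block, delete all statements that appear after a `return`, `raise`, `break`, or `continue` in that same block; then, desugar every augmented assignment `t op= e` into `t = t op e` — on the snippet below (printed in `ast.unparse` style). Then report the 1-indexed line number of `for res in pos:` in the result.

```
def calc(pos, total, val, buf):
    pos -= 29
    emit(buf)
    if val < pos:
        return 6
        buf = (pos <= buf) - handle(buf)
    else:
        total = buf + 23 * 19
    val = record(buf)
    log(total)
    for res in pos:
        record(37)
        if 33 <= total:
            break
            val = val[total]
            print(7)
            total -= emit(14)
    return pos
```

10

Transformed code:
def calc(pos, total, val, buf):
    pos = pos - 29
    emit(buf)
    if val < pos:
        return 6
    else:
        total = buf + 23 * 19
    val = record(buf)
    log(total)
    for res in pos:
        record(37)
        if 33 <= total:
            break
    return pos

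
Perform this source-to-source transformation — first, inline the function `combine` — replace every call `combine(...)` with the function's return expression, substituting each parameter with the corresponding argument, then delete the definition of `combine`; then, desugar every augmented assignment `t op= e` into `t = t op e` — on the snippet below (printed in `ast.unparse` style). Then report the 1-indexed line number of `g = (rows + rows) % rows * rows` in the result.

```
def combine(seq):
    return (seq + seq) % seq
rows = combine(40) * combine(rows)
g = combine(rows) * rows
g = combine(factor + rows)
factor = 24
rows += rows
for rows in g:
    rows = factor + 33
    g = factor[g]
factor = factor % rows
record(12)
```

2

Transformed code:
rows = (40 + 40) % 40 * ((rows + rows) % rows)
g = (rows + rows) % rows * rows
g = (factor + rows + (factor + rows)) % (factor + rows)
factor = 24
rows = rows + rows
for rows in g:
    rows = factor + 33
    g = factor[g]
factor = factor % rows
record(12)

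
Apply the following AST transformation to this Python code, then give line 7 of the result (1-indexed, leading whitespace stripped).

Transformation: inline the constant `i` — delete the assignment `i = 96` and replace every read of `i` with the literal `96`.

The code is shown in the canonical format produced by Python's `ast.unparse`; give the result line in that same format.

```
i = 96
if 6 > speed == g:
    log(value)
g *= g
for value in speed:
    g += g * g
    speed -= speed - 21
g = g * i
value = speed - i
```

Transformed code:
if 6 > speed == g:
    log(value)
g *= g
for value in speed:
    g += g * g
    speed -= speed - 21
g = g * 96
value = speed - 96

g = g * 96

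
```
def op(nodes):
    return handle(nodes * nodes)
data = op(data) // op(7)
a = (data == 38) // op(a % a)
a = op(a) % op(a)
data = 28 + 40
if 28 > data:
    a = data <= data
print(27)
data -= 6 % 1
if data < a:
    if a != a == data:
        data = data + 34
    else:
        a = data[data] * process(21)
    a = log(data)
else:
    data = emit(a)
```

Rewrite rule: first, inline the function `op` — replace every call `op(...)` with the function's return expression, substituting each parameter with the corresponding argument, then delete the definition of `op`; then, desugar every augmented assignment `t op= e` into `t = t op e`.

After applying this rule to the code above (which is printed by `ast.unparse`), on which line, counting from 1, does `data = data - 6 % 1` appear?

8

Transformed code:
data = handle(data * data) // handle(7 * 7)
a = (data == 38) // handle(a % a * (a % a))
a = handle(a * a) % handle(a * a)
data = 28 + 40
if 28 > data:
    a = data <= data
print(27)
data = data - 6 % 1
if data < a:
    if a != a == data:
        data = data + 34
    else:
        a = data[data] * process(21)
    a = log(data)
else:
    data = emit(a)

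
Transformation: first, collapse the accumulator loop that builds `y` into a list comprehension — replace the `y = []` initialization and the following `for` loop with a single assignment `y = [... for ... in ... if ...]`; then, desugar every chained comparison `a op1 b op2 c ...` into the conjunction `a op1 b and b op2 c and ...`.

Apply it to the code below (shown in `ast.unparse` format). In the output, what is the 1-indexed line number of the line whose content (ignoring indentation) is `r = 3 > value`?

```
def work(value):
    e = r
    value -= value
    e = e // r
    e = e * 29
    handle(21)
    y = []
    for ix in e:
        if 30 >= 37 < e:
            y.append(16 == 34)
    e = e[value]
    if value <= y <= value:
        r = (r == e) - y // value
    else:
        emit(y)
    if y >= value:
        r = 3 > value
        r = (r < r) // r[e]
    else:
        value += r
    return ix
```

14

Transformed code:
def work(value):
    e = r
    value -= value
    e = e // r
    e = e * 29
    handle(21)
    y = [16 == 34 for ix in e if 30 >= 37 and 37 < e]
    e = e[value]
    if value <= y and y <= value:
        r = (r == e) - y // value
    else:
        emit(y)
    if y >= value:
        r = 3 > value
        r = (r < r) // r[e]
    else:
        value += r
    return ix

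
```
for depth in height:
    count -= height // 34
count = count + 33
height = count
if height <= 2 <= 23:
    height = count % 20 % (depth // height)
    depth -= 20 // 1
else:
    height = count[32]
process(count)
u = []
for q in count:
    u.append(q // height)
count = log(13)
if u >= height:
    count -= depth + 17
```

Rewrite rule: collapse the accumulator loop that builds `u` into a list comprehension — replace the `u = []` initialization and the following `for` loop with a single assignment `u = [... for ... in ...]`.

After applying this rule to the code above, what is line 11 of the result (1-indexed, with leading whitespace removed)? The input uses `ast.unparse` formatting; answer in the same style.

Transformed code:
for depth in height:
    count -= height // 34
count = count + 33
height = count
if height <= 2 <= 23:
    height = count % 20 % (depth // height)
    depth -= 20 // 1
else:
    height = count[32]
process(count)
u = [q // height for q in count]
count = log(13)
if u >= height:
    count -= depth + 17

u = [q // height for q in count]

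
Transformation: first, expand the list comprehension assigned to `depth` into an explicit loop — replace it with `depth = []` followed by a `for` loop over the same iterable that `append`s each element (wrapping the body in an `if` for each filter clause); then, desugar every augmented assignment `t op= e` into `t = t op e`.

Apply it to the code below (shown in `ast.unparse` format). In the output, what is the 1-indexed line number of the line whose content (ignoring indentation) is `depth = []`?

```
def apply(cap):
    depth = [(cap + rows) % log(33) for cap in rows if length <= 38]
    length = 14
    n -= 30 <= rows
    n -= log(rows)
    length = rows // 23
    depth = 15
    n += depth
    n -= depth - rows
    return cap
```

2

Transformed code:
def apply(cap):
    depth = []
    for cap in rows:
        if length <= 38:
            depth.append((cap + rows) % log(33))
    length = 14
    n = n - (30 <= rows)
    n = n - log(rows)
    length = rows // 23
    depth = 15
    n = n + depth
    n = n - (depth - rows)
    return cap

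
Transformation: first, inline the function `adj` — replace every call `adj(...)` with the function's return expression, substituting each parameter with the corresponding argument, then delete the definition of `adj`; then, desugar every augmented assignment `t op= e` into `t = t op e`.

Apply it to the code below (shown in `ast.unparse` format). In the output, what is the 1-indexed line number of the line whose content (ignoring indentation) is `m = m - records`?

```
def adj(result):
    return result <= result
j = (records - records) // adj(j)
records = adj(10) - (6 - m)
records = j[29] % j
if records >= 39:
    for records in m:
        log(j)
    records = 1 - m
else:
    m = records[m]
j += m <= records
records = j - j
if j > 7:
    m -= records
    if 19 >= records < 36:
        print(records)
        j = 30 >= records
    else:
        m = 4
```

13

Transformed code:
j = (records - records) // (j <= j)
records = (10 <= 10) - (6 - m)
records = j[29] % j
if records >= 39:
    for records in m:
        log(j)
    records = 1 - m
else:
    m = records[m]
j = j + (m <= records)
records = j - j
if j > 7:
    m = m - records
    if 19 >= records < 36:
        print(records)
        j = 30 >= records
    else:
        m = 4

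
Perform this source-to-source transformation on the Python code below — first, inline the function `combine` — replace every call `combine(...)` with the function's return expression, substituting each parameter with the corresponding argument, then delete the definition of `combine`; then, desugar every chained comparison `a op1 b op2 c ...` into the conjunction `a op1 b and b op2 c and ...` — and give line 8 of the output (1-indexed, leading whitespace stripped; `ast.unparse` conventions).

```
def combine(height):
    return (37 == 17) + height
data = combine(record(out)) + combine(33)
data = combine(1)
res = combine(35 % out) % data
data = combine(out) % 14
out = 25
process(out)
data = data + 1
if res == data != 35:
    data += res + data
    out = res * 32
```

Transformed code:
data = (37 == 17) + record(out) + ((37 == 17) + 33)
data = (37 == 17) + 1
res = ((37 == 17) + 35 % out) % data
data = ((37 == 17) + out) % 14
out = 25
process(out)
data = data + 1
if res == data and data != 35:
    data += res + data
    out = res * 32

if res == data and data != 35:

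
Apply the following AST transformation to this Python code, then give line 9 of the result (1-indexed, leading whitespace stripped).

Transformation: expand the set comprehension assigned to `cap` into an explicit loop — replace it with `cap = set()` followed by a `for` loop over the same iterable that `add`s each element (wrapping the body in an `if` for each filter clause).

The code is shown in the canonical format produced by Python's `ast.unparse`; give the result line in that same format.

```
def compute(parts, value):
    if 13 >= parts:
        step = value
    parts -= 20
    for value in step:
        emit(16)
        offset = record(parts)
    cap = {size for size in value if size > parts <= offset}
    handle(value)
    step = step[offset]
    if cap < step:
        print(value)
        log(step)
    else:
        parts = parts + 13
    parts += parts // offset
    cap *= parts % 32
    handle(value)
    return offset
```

for size in value:

Transformed code:
def compute(parts, value):
    if 13 >= parts:
        step = value
    parts -= 20
    for value in step:
        emit(16)
        offset = record(parts)
    cap = set()
    for size in value:
        if size > parts <= offset:
            cap.add(size)
    handle(value)
    step = step[offset]
    if cap < step:
        print(value)
        log(step)
    else:
        parts = parts + 13
    parts += parts // offset
    cap *= parts % 32
    handle(value)
    return offset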